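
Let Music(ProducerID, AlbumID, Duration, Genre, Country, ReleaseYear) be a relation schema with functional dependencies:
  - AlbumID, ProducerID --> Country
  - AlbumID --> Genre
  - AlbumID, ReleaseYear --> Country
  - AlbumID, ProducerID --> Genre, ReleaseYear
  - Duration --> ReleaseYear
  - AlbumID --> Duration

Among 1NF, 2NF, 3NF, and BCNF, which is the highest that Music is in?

1NF

Candidate key: {AlbumID, ProducerID}. Prime attributes: {AlbumID, ProducerID}.
AlbumID --> Genre breaks BCNF: {AlbumID}⁺ = {AlbumID, Country, Duration, Genre, ReleaseYear}, so {AlbumID} is not a superkey.
AlbumID --> Genre determines the non-prime attribute {Genre} from a non-superkey — 3NF is violated.
Since {AlbumID} ⊂ {AlbumID, ProducerID} and {AlbumID}⁺ ⊇ {Country, Duration, Genre, ReleaseYear} with {Country, Duration, Genre, ReleaseYear} non-prime, there is a partial dependency; 2NF fails.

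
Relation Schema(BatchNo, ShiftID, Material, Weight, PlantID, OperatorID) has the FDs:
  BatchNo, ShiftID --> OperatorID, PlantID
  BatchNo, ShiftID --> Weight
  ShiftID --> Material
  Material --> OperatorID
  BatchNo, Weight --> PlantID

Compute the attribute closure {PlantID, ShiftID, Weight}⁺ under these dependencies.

{Material, OperatorID, PlantID, ShiftID, Weight}

Start with {PlantID, ShiftID, Weight}.
ShiftID --> Material applies; add {Material} → now {Material, PlantID, ShiftID, Weight}.
Material --> OperatorID applies; add {OperatorID} → now {Material, OperatorID, PlantID, ShiftID, Weight}.
No further FD applies.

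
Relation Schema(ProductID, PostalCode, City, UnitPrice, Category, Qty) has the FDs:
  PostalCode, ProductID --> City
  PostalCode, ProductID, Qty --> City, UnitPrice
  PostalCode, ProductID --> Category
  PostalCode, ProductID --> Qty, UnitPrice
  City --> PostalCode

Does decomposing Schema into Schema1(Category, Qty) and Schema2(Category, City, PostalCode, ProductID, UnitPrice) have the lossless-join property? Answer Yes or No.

Common attributes: {Category}; their closure is {Category}.
Schema1 ⊄ {Category} and Schema2 ⊄ {Category}, so the split is lossy.

No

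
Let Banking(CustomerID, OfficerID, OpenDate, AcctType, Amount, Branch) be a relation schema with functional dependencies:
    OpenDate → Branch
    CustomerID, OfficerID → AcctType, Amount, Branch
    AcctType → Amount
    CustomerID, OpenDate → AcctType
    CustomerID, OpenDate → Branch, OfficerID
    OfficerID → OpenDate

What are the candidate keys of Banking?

{CustomerID, OfficerID}, {CustomerID, OpenDate}

No FD produces {CustomerID}, so it must be in every candidate key.
{CustomerID, OfficerID} is a candidate key since {CustomerID, OfficerID}⁺ = {AcctType, Amount, Branch, CustomerID, OfficerID, OpenDate} covers every attribute.
{CustomerID, OpenDate} is a candidate key since {CustomerID, OpenDate}⁺ = {AcctType, Amount, Branch, CustomerID, OfficerID, OpenDate} covers every attribute.
Any other superkey properly contains one of these, so there are no further candidate keys.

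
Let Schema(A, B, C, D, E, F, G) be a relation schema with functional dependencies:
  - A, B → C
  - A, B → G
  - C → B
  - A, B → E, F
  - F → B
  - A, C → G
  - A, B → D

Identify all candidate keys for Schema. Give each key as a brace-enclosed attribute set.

No FD produces {A}, so it must be in every candidate key.
{A, B}⁺ = {A, B, C, D, E, F, G}, which is every attribute, so {A, B} is a candidate key.
{A, C}⁺ = {A, B, C, D, E, F, G}, which is every attribute, so {A, C} is a candidate key.
{A, F}⁺ = {A, B, C, D, E, F, G}, which is every attribute, so {A, F} is a candidate key.
Any other superkey properly contains one of these, so there are no further candidate keys.

{A, B}, {A, C}, {A, F}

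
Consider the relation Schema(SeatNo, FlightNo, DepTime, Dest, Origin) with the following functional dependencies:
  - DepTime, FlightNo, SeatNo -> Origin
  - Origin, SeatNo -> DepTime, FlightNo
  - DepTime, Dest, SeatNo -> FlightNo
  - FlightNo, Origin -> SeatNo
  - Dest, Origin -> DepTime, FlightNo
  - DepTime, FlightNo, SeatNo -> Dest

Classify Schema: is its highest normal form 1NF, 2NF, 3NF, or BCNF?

Candidate keys: {DepTime, Dest, SeatNo}, {DepTime, FlightNo, SeatNo}, {Dest, Origin}, {FlightNo, Origin}, {Origin, SeatNo}. Prime attributes: {DepTime, Dest, FlightNo, Origin, SeatNo}.
Each dependency's left side is a superkey — BCNF holds.

BCNF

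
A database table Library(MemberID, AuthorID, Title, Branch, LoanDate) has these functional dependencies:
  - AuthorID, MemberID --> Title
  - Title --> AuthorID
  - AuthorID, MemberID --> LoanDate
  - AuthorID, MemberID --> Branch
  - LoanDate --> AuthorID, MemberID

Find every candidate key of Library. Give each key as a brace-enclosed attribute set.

{LoanDate}⁺ = {AuthorID, Branch, LoanDate, MemberID, Title} — all of the relation — so {LoanDate} is a candidate key.
{AuthorID, MemberID}⁺ = {AuthorID, Branch, LoanDate, MemberID, Title} — all of the relation — so {AuthorID, MemberID} is a candidate key.
{MemberID, Title}⁺ = {AuthorID, Branch, LoanDate, MemberID, Title} — all of the relation — so {MemberID, Title} is a candidate key.
These are minimal and exhaustive — every other superkey contains one of them.

{AuthorID, MemberID}, {LoanDate}, {MemberID, Title}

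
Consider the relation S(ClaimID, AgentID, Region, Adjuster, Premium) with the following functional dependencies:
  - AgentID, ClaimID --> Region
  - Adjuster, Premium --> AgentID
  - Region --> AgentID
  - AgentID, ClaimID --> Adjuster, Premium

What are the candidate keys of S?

No FD produces {ClaimID}, so it must be in every candidate key.
{AgentID, ClaimID}⁺ = {Adjuster, AgentID, ClaimID, Premium, Region}, which is every attribute, so {AgentID, ClaimID} is a candidate key.
{ClaimID, Region}⁺ = {Adjuster, AgentID, ClaimID, Premium, Region}, which is every attribute, so {ClaimID, Region} is a candidate key.
{Adjuster, ClaimID, Premium}⁺ = {Adjuster, AgentID, ClaimID, Premium, Region}, which is every attribute, so {Adjuster, ClaimID, Premium} is a candidate key.
No proper subset of any of these is a key, and no other minimal superkey exists.

{Adjuster, ClaimID, Premium}, {AgentID, ClaimID}, {ClaimID, Region}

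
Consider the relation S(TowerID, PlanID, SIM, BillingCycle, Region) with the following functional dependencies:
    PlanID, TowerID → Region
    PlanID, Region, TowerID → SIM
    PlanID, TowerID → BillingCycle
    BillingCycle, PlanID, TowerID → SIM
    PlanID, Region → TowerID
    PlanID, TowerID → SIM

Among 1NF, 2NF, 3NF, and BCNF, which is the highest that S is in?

Candidate keys: {PlanID, Region}, {PlanID, TowerID}. Prime attributes: {PlanID, Region, TowerID}.
Each dependency's left side is a superkey — BCNF holds.

BCNF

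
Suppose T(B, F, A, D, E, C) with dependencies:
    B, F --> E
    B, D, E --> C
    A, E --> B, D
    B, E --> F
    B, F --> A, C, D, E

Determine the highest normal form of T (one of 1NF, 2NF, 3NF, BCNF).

BCNF

Candidate keys: {A, E}, {B, E}, {B, F}. Prime attributes: {A, B, E, F}.
Every FD has a superkey on the left, so the relation is in BCNF.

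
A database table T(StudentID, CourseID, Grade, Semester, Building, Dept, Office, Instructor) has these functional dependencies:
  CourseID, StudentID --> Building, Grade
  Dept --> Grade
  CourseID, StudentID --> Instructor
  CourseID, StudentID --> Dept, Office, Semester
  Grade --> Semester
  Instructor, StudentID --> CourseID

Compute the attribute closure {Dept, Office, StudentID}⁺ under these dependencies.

Start with {Dept, Office, StudentID}.
Dept --> Grade applies; add {Grade} → now {Dept, Grade, Office, StudentID}.
Grade --> Semester applies; add {Semester} → now {Dept, Grade, Office, Semester, StudentID}.
No further FD applies.

{Dept, Grade, Office, Semester, StudentID}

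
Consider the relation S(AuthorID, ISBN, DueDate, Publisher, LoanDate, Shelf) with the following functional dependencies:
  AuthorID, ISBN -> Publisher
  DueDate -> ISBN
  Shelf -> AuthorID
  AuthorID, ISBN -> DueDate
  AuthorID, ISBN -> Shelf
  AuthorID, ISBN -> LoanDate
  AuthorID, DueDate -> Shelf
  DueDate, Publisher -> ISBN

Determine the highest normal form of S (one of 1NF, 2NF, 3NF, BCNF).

3NF

Candidate keys: {AuthorID, DueDate}, {AuthorID, ISBN}, {DueDate, Shelf}, {ISBN, Shelf}. Prime attributes: {AuthorID, DueDate, ISBN, Shelf}.
DueDate -> ISBN: {DueDate}⁺ = {DueDate, ISBN}, which is not all of the attributes, so the left side is not a superkey — BCNF is violated.
Since {ISBN} ⊆ prime attributes and every other non-superkey FD also has a prime right side, the schema is in 3NF.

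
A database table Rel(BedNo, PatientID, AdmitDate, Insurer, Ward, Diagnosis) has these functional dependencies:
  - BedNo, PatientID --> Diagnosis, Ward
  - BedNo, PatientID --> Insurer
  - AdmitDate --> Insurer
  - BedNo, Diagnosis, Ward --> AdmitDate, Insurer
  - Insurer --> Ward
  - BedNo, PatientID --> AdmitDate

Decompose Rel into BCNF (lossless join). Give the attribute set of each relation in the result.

{AdmitDate, BedNo, Diagnosis, PatientID}; {AdmitDate, Insurer}; {Insurer, Ward}

Candidate key of the original relation: {BedNo, PatientID}.
{AdmitDate, BedNo, Diagnosis, Insurer, PatientID, Ward}: {AdmitDate} determines {AdmitDate, Insurer, Ward} here but is not a superkey — split on AdmitDate --> Insurer, Ward, giving {AdmitDate, Insurer, Ward} and {AdmitDate, BedNo, Diagnosis, PatientID}.
{AdmitDate, Insurer, Ward}: {Insurer} determines {Insurer, Ward} here but is not a superkey — split on Insurer --> Ward, giving {Insurer, Ward} and {AdmitDate, Insurer}.
{Insurer, Ward}: every determinant is a superkey — BCNF.
{AdmitDate, Insurer}: every determinant is a superkey — BCNF.
{AdmitDate, BedNo, Diagnosis, PatientID}: every determinant is a superkey — BCNF.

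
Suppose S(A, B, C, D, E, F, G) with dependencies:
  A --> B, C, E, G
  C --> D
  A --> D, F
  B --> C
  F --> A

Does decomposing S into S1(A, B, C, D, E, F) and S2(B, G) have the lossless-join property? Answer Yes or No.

S1 ∩ S2 = {B}; its closure under F is {B, C, D}.
Neither S1 nor S2 is contained in that closure, so the decomposition is lossy.

No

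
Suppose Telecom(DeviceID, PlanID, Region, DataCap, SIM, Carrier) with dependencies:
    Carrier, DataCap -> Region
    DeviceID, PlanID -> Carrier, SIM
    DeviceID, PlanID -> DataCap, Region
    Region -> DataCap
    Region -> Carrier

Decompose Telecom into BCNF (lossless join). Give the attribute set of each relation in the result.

Candidate key of the original relation: {DeviceID, PlanID}.
Within {Carrier, DataCap, DeviceID, PlanID, Region, SIM}: {Carrier, DataCap}⁺ ∩ {Carrier, DataCap, DeviceID, PlanID, Region, SIM} = {Carrier, DataCap, Region}, not the whole set, so Carrier, DataCap -> Region violates BCNF; decompose into {Carrier, DataCap, Region} and {Carrier, DataCap, DeviceID, PlanID, SIM}.
{Carrier, DataCap, Region}: every determinant is a superkey — BCNF.
{Carrier, DataCap, DeviceID, PlanID, SIM}: every determinant is a superkey — BCNF.

{Carrier, DataCap, DeviceID, PlanID, SIM}; {Carrier, DataCap, Region}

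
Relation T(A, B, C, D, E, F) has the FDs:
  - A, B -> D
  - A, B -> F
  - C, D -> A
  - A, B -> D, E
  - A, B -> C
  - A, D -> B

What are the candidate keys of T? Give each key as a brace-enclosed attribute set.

{A, B}, {A, D}, {C, D}

{A, B}⁺ = {A, B, C, D, E, F} — all of the relation — so {A, B} is a candidate key.
{A, D}⁺ = {A, B, C, D, E, F} — all of the relation — so {A, D} is a candidate key.
{C, D}⁺ = {A, B, C, D, E, F} — all of the relation — so {C, D} is a candidate key.
No proper subset of any of these is a key, and no other minimal superkey exists.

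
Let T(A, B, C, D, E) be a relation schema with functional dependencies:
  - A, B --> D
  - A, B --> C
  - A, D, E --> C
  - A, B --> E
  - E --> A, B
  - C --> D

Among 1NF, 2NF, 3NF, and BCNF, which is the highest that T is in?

Candidate keys: {A, B}, {E}. Prime attributes: {A, B, E}.
C --> D: {C}⁺ = {C, D}, which is not all of the attributes, so the left side is not a superkey — BCNF is violated.
Because {D} is non-prime and the left side of C --> D is not a superkey, the relation is not in 3NF.
No non-prime attribute depends on a proper subset of any candidate key, so 2NF holds.

2NF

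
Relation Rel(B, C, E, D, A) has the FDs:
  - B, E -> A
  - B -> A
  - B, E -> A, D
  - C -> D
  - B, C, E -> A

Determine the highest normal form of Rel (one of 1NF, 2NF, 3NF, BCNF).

1NF

Candidate key: {B, C, E}. Prime attributes: {B, C, E}.
B, E -> A: {B, E}⁺ = {A, B, D, E}, which is not all of the attributes, so the left side is not a superkey — BCNF is violated.
B, E -> A has non-prime {A} on the right and a non-superkey on the left, so 3NF fails.
{B} is a proper subset of the key {B, C, E}, and {B}⁺ contains the non-prime attribute {A} — a partial dependency, so 2NF is violated.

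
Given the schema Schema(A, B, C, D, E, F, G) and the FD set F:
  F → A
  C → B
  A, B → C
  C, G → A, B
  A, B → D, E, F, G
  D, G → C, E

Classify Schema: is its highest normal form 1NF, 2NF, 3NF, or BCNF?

3NF

Candidate keys: {A, B}, {A, C}, {B, F}, {C, F}, {C, G}, {D, G}. Prime attributes: {A, B, C, D, F, G}.
F → A breaks BCNF: {F}⁺ = {A, F}, so {F} is not a superkey.
Since {A} ⊆ prime attributes and every other non-superkey FD also has a prime right side, the schema is in 3NF.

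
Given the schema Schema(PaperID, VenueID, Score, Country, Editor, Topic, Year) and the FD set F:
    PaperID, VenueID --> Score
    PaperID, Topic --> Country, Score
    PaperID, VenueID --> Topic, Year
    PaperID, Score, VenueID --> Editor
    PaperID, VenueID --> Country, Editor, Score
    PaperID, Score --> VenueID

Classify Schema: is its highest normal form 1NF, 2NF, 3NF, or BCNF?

Candidate keys: {PaperID, Score}, {PaperID, Topic}, {PaperID, VenueID}. Prime attributes: {PaperID, Score, Topic, VenueID}.
Each dependency's left side is a superkey — BCNF holds.

BCNF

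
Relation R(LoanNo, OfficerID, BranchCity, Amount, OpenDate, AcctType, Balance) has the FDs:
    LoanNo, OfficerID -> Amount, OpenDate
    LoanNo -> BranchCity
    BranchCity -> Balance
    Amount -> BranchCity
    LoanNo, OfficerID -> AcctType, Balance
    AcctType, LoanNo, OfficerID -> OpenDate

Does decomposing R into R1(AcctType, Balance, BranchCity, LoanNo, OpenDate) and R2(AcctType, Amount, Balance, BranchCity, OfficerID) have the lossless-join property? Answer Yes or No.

No

The shared attributes are {AcctType, Balance, BranchCity} and {AcctType, Balance, BranchCity}⁺ = {AcctType, Balance, BranchCity}.
Neither R1 nor R2 is contained in that closure, so the decomposition is lossy.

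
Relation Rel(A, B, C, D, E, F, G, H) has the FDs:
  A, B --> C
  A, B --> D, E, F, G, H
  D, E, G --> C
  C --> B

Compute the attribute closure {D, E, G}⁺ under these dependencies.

Start with {D, E, G}.
D, E, G --> C applies; add {C} → now {C, D, E, G}.
C --> B applies; add {B} → now {B, C, D, E, G}.
No further FD applies.

{B, C, D, E, G}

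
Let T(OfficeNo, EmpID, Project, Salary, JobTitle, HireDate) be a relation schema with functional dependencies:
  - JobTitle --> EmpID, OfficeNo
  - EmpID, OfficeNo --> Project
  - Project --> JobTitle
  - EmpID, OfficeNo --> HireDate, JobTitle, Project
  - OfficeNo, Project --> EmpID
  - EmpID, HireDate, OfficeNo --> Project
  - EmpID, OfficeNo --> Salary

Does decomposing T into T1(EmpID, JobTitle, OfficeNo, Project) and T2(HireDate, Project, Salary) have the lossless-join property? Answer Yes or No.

Yes

The shared attributes are {Project} and {Project}⁺ = {EmpID, HireDate, JobTitle, OfficeNo, Project, Salary}.
T1 is contained in that closure, so T1 ∩ T2 --> T1 holds and the join is lossless.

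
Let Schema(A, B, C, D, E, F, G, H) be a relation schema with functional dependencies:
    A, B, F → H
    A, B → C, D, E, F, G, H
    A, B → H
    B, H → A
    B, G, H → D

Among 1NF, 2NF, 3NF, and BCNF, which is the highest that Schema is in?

BCNF

Candidate keys: {A, B}, {B, H}. Prime attributes: {A, B, H}.
The left-hand side of every FD is a superkey, so BCNF is satisfied.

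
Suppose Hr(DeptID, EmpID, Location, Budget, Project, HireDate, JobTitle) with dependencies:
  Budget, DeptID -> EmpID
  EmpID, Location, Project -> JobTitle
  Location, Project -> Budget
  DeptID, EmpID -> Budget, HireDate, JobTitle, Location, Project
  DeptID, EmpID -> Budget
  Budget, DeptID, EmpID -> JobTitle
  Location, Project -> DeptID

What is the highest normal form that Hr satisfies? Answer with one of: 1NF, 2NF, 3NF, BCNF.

BCNF

Candidate keys: {Budget, DeptID}, {DeptID, EmpID}, {Location, Project}. Prime attributes: {Budget, DeptID, EmpID, Location, Project}.
Each dependency's left side is a superkey — BCNF holds.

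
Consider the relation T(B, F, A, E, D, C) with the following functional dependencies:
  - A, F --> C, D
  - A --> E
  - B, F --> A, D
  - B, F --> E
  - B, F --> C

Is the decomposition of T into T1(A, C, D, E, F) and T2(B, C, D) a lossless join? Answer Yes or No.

T1 ∩ T2 = {C, D}; its closure under F is {C, D}.
T1 ⊄ {C, D} and T2 ⊄ {C, D}, so the split is lossy.

No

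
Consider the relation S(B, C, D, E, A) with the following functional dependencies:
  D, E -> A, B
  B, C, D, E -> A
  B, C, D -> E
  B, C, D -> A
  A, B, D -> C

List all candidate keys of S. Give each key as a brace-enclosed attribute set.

{A, B, D}, {B, C, D}, {D, E}

{D} never appears on the right of any FD, so every key must include it.
{D, E} is a candidate key since {D, E}⁺ = {A, B, C, D, E} covers every attribute.
{A, B, D} is a candidate key since {A, B, D}⁺ = {A, B, C, D, E} covers every attribute.
{B, C, D} is a candidate key since {B, C, D}⁺ = {A, B, C, D, E} covers every attribute.
Any other superkey properly contains one of these, so there are no further candidate keys.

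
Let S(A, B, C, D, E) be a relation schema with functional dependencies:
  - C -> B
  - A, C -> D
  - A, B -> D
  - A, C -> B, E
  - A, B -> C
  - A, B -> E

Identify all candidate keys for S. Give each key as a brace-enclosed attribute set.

{A, B}, {A, C}

Attributes never on any right-hand side: {A} — every candidate key must contain it.
Closure of {A, B} is {A, B, C, D, E}, the whole schema; {A, B} is a candidate key.
Closure of {A, C} is {A, B, C, D, E}, the whole schema; {A, C} is a candidate key.
These are minimal and exhaustive — every other superkey contains one of them.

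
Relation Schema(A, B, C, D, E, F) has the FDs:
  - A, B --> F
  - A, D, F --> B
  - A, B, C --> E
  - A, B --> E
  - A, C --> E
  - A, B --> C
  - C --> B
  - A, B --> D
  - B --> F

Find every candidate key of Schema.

No FD produces {A}, so it must be in every candidate key.
Closure of {A, B} is {A, B, C, D, E, F}, the whole schema; {A, B} is a candidate key.
Closure of {A, C} is {A, B, C, D, E, F}, the whole schema; {A, C} is a candidate key.
Closure of {A, D, F} is {A, B, C, D, E, F}, the whole schema; {A, D, F} is a candidate key.
No proper subset of any of these is a key, and no other minimal superkey exists.

{A, B}, {A, C}, {A, D, F}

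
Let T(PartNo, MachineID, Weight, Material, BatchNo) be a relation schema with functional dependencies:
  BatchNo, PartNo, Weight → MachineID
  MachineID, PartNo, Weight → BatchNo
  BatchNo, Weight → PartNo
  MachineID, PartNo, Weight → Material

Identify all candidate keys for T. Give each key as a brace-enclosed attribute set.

{BatchNo, Weight}, {MachineID, PartNo, Weight}

No FD produces {Weight}, so it must be in every candidate key.
Closure of {BatchNo, Weight} is {BatchNo, MachineID, Material, PartNo, Weight}, the whole schema; {BatchNo, Weight} is a candidate key.
Closure of {MachineID, PartNo, Weight} is {BatchNo, MachineID, Material, PartNo, Weight}, the whole schema; {MachineID, PartNo, Weight} is a candidate key.
These are minimal and exhaustive — every other superkey contains one of them.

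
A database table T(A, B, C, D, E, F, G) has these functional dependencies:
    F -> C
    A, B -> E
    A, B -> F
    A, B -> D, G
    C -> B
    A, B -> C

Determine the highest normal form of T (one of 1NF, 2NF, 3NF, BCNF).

3NF

Candidate keys: {A, B}, {A, C}, {A, F}. Prime attributes: {A, B, C, F}.
F -> C breaks BCNF: {F}⁺ = {B, C, F}, so {F} is not a superkey.
Since {C} ⊆ prime attributes and every other non-superkey FD also has a prime right side, the schema is in 3NF.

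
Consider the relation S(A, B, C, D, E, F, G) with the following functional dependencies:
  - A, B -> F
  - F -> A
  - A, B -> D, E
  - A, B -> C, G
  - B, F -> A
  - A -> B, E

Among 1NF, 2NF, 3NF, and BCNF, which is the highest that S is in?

Candidate keys: {A}, {F}. Prime attributes: {A, F}.
Each dependency's left side is a superkey — BCNF holds.

BCNF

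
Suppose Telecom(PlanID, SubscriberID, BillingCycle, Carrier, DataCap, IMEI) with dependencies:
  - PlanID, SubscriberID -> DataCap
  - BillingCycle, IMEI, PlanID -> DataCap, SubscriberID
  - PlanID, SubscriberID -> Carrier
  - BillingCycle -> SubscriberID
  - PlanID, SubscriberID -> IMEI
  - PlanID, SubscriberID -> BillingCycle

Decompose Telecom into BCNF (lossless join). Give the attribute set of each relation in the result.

{BillingCycle, Carrier, DataCap, IMEI, PlanID}; {BillingCycle, SubscriberID}

Candidate keys of the original relation: {BillingCycle, PlanID}, {PlanID, SubscriberID}.
{BillingCycle, Carrier, DataCap, IMEI, PlanID, SubscriberID}: {BillingCycle} determines {BillingCycle, SubscriberID} here but is not a superkey — split on BillingCycle -> SubscriberID, giving {BillingCycle, SubscriberID} and {BillingCycle, Carrier, DataCap, IMEI, PlanID}.
{BillingCycle, SubscriberID}: every determinant is a superkey — BCNF.
{BillingCycle, Carrier, DataCap, IMEI, PlanID}: every determinant is a superkey — BCNF.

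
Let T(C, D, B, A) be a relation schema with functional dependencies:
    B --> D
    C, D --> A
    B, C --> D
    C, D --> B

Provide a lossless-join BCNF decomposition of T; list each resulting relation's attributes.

Candidate keys of the original relation: {B, C}, {C, D}.
In {A, B, C, D}, {B} is not a superkey ({B}⁺ restricted to this set is {B, D}), so split on B --> D into {B, D} and {A, B, C}.
{B, D}: every determinant is a superkey — BCNF.
{A, B, C}: every determinant is a superkey — BCNF.

{A, B, C}; {B, D}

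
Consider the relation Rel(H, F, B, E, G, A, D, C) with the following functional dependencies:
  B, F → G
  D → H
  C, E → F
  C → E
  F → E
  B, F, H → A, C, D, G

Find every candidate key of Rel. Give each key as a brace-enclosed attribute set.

Attributes never on any right-hand side: {B} — every candidate key must contain it.
{B, C, D} is a candidate key since {B, C, D}⁺ = {A, B, C, D, E, F, G, H} covers every attribute.
{B, C, H} is a candidate key since {B, C, H}⁺ = {A, B, C, D, E, F, G, H} covers every attribute.
{B, D, F} is a candidate key since {B, D, F}⁺ = {A, B, C, D, E, F, G, H} covers every attribute.
{B, F, H} is a candidate key since {B, F, H}⁺ = {A, B, C, D, E, F, G, H} covers every attribute.
Any other superkey properly contains one of these, so there are no further candidate keys.

{B, C, D}, {B, C, H}, {B, D, F}, {B, F, H}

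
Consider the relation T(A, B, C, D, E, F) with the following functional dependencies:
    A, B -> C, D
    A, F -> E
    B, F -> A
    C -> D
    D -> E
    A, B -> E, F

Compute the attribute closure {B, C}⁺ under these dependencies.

{B, C, D, E}

Start with {B, C}.
C -> D applies; add {D} → now {B, C, D}.
D -> E applies; add {E} → now {B, C, D, E}.
No further FD applies.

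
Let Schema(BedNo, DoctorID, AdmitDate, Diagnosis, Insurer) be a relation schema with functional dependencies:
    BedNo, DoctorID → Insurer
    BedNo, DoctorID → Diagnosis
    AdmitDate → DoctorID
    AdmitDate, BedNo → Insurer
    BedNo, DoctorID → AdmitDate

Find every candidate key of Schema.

No FD produces {BedNo}, so it must be in every candidate key.
{AdmitDate, BedNo}⁺ = {AdmitDate, BedNo, Diagnosis, DoctorID, Insurer}, which is every attribute, so {AdmitDate, BedNo} is a candidate key.
{BedNo, DoctorID}⁺ = {AdmitDate, BedNo, Diagnosis, DoctorID, Insurer}, which is every attribute, so {BedNo, DoctorID} is a candidate key.
These are minimal and exhaustive — every other superkey contains one of them.

{AdmitDate, BedNo}, {BedNo, DoctorID}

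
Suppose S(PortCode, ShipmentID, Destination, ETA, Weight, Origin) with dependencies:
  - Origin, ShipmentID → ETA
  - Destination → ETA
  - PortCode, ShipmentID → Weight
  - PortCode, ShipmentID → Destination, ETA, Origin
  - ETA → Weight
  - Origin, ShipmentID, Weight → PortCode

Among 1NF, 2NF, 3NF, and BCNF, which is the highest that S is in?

2NF

Candidate keys: {Origin, ShipmentID}, {PortCode, ShipmentID}. Prime attributes: {Origin, PortCode, ShipmentID}.
For Destination → ETA we have {Destination}⁺ = {Destination, ETA, Weight}; {Destination} is not a superkey, so BCNF fails.
Destination → ETA determines the non-prime attribute {ETA} from a non-superkey — 3NF is violated.
No proper subset of a key has a non-prime attribute in its closure, so there is no partial dependency; 2NF holds.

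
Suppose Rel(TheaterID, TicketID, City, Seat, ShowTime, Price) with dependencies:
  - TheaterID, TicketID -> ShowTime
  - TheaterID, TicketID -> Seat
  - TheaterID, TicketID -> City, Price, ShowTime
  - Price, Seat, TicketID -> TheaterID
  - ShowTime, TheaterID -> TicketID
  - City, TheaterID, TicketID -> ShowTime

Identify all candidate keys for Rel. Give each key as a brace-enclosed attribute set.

{Price, Seat, TicketID}, {ShowTime, TheaterID}, {TheaterID, TicketID}

{ShowTime, TheaterID}⁺ = {City, Price, Seat, ShowTime, TheaterID, TicketID} — all of the relation — so {ShowTime, TheaterID} is a candidate key.
{TheaterID, TicketID}⁺ = {City, Price, Seat, ShowTime, TheaterID, TicketID} — all of the relation — so {TheaterID, TicketID} is a candidate key.
{Price, Seat, TicketID}⁺ = {City, Price, Seat, ShowTime, TheaterID, TicketID} — all of the relation — so {Price, Seat, TicketID} is a candidate key.
These are minimal and exhaustive — every other superkey contains one of them.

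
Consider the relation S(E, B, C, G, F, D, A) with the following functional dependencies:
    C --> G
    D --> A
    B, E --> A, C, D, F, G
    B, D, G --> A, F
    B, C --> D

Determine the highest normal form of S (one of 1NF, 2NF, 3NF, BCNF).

Candidate key: {B, E}. Prime attributes: {B, E}.
For C --> G we have {C}⁺ = {C, G}; {C} is not a superkey, so BCNF fails.
Because {G} is non-prime and the left side of C --> G is not a superkey, the relation is not in 3NF.
No non-prime attribute depends on a proper subset of any candidate key, so 2NF holds.

2NF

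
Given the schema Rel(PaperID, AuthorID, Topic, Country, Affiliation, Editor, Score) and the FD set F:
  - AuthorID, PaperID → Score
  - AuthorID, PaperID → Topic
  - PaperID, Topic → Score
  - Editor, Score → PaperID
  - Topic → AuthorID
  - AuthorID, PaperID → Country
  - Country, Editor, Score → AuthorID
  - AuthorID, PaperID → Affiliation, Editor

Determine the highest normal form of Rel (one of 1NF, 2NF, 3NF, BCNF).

Candidate keys: {AuthorID, Editor, Score}, {AuthorID, PaperID}, {Country, Editor, Score}, {Editor, Score, Topic}, {PaperID, Topic}. Prime attributes: {AuthorID, Country, Editor, PaperID, Score, Topic}.
For Editor, Score → PaperID we have {Editor, Score}⁺ = {Editor, PaperID, Score}; {Editor, Score} is not a superkey, so BCNF fails.
But every attribute on its right side ({PaperID}) is prime, and the same holds for every other non-superkey FD, so 3NF still holds.

3NF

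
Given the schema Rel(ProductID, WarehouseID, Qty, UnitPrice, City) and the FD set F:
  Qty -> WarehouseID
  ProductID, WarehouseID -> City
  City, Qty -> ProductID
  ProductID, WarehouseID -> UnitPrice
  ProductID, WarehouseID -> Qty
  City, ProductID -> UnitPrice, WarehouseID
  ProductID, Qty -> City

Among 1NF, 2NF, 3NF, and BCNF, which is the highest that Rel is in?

3NF

Candidate keys: {City, ProductID}, {City, Qty}, {ProductID, Qty}, {ProductID, WarehouseID}. Prime attributes: {City, ProductID, Qty, WarehouseID}.
Qty -> WarehouseID: {Qty}⁺ = {Qty, WarehouseID}, which is not all of the attributes, so the left side is not a superkey — BCNF is violated.
Its right-hand attributes {WarehouseID} are all prime, as are those of every other non-superkey FD — the relation is in 3NF.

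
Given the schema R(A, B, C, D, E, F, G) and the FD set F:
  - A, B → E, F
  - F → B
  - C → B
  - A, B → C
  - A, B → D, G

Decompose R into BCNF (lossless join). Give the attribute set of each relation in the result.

{A, C, D, E, F, G}; {B, F}

Candidate keys of the original relation: {A, B}, {A, C}, {A, F}.
In {A, B, C, D, E, F, G}, {F} is not a superkey ({F}⁺ restricted to this set is {B, F}), so split on F → B into {B, F} and {A, C, D, E, F, G}.
{B, F} has no BCNF violation.
{A, C, D, E, F, G} has no BCNF violation.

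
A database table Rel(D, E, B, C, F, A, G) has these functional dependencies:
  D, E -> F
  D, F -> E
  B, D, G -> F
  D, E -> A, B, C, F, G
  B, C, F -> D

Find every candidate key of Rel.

{B, C, F}, {B, D, G}, {D, E}, {D, F}

{D, E} is a candidate key since {D, E}⁺ = {A, B, C, D, E, F, G} covers every attribute.
{D, F} is a candidate key since {D, F}⁺ = {A, B, C, D, E, F, G} covers every attribute.
{B, C, F} is a candidate key since {B, C, F}⁺ = {A, B, C, D, E, F, G} covers every attribute.
{B, D, G} is a candidate key since {B, D, G}⁺ = {A, B, C, D, E, F, G} covers every attribute.
These are minimal and exhaustive — every other superkey contains one of them.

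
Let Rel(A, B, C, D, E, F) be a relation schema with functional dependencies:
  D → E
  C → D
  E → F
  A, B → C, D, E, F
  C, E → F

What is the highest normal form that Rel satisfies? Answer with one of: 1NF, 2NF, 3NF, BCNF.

2NF

Candidate key: {A, B}. Prime attributes: {A, B}.
D → E: {D}⁺ = {D, E, F}, which is not all of the attributes, so the left side is not a superkey — BCNF is violated.
Because {E} is non-prime and the left side of D → E is not a superkey, the relation is not in 3NF.
No non-prime attribute depends on a proper subset of any candidate key, so 2NF holds.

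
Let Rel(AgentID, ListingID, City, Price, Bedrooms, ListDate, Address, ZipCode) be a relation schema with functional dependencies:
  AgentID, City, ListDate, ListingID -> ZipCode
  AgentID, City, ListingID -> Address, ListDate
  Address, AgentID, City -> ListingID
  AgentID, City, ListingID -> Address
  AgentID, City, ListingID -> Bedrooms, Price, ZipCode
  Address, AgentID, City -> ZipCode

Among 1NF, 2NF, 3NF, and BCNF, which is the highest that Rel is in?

BCNF

Candidate keys: {Address, AgentID, City}, {AgentID, City, ListingID}. Prime attributes: {Address, AgentID, City, ListingID}.
Each dependency's left side is a superkey — BCNF holds.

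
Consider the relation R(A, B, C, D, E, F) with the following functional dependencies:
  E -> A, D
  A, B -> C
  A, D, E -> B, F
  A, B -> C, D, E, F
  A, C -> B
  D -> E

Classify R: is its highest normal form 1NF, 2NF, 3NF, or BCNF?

BCNF

Candidate keys: {A, B}, {A, C}, {D}, {E}. Prime attributes: {A, B, C, D, E}.
Each dependency's left side is a superkey — BCNF holds.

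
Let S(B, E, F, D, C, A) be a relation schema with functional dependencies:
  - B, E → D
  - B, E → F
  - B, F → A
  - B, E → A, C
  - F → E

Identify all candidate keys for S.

Attributes never on any right-hand side: {B} — every candidate key must contain it.
{B, E} is a candidate key since {B, E}⁺ = {A, B, C, D, E, F} covers every attribute.
{B, F} is a candidate key since {B, F}⁺ = {A, B, C, D, E, F} covers every attribute.
No proper subset of any of these is a key, and no other minimal superkey exists.

{B, E}, {B, F}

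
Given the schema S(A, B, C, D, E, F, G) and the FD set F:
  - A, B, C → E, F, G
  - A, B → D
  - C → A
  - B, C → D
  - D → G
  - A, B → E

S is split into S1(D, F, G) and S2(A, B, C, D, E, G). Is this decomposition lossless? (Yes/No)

No

S1 ∩ S2 = {D, G}; its closure under F is {D, G}.
S1 ⊄ {D, G} and S2 ⊄ {D, G}, so the split is lossy.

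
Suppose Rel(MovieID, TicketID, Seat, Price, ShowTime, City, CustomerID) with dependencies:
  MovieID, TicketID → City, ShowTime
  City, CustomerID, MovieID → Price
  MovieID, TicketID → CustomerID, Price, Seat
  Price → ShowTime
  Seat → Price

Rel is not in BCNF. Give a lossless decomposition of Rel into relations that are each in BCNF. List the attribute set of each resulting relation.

{City, CustomerID, MovieID, Price}; {City, CustomerID, MovieID, Seat, TicketID}; {Price, ShowTime}

Candidate key of the original relation: {MovieID, TicketID}.
In {City, CustomerID, MovieID, Price, Seat, ShowTime, TicketID}, {City, CustomerID, MovieID} is not a superkey ({City, CustomerID, MovieID}⁺ restricted to this set is {City, CustomerID, MovieID, Price, ShowTime}), so split on City, CustomerID, MovieID → Price, ShowTime into {City, CustomerID, MovieID, Price, ShowTime} and {City, CustomerID, MovieID, Seat, TicketID}.
In {City, CustomerID, MovieID, Price, ShowTime}, {Price} is not a superkey ({Price}⁺ restricted to this set is {Price, ShowTime}), so split on Price → ShowTime into {Price, ShowTime} and {City, CustomerID, MovieID, Price}.
{Price, ShowTime} is in BCNF.
{City, CustomerID, MovieID, Price} is in BCNF.
{City, CustomerID, MovieID, Seat, TicketID} is in BCNF.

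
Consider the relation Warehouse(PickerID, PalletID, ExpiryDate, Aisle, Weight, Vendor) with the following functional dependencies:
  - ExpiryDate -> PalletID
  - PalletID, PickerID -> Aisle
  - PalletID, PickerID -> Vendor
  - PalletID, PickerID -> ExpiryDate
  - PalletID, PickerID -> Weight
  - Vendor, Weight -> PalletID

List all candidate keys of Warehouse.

Attributes never on any right-hand side: {PickerID} — every candidate key must contain it.
Closure of {ExpiryDate, PickerID} is {Aisle, ExpiryDate, PalletID, PickerID, Vendor, Weight}, the whole schema; {ExpiryDate, PickerID} is a candidate key.
Closure of {PalletID, PickerID} is {Aisle, ExpiryDate, PalletID, PickerID, Vendor, Weight}, the whole schema; {PalletID, PickerID} is a candidate key.
Closure of {PickerID, Vendor, Weight} is {Aisle, ExpiryDate, PalletID, PickerID, Vendor, Weight}, the whole schema; {PickerID, Vendor, Weight} is a candidate key.
No proper subset of any of these is a key, and no other minimal superkey exists.

{ExpiryDate, PickerID}, {PalletID, PickerID}, {PickerID, Vendor, Weight}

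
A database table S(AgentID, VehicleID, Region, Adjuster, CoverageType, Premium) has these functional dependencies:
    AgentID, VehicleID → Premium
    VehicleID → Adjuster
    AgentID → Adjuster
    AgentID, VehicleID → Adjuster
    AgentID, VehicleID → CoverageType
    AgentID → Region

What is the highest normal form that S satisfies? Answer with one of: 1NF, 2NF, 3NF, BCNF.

1NF

Candidate key: {AgentID, VehicleID}. Prime attributes: {AgentID, VehicleID}.
For VehicleID → Adjuster we have {VehicleID}⁺ = {Adjuster, VehicleID}; {VehicleID} is not a superkey, so BCNF fails.
VehicleID → Adjuster has non-prime {Adjuster} on the right and a non-superkey on the left, so 3NF fails.
Since {AgentID} ⊂ {AgentID, VehicleID} and {AgentID}⁺ ⊇ {Adjuster, Region} with {Adjuster, Region} non-prime, there is a partial dependency; 2NF fails.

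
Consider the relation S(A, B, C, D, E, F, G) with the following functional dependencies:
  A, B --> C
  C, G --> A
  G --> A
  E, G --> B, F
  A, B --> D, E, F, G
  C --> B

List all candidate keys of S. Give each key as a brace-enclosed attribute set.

{A, B}, {A, C}, {B, G}, {C, G}, {E, G}

{A, B}⁺ = {A, B, C, D, E, F, G} — all of the relation — so {A, B} is a candidate key.
{A, C}⁺ = {A, B, C, D, E, F, G} — all of the relation — so {A, C} is a candidate key.
{B, G}⁺ = {A, B, C, D, E, F, G} — all of the relation — so {B, G} is a candidate key.
{C, G}⁺ = {A, B, C, D, E, F, G} — all of the relation — so {C, G} is a candidate key.
{E, G}⁺ = {A, B, C, D, E, F, G} — all of the relation — so {E, G} is a candidate key.
No proper subset of any of these is a key, and no other minimal superkey exists.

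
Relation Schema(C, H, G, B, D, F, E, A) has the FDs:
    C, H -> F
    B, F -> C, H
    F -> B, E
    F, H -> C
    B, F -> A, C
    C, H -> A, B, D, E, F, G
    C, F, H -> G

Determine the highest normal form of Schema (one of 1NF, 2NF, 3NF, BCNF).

BCNF

Candidate keys: {C, H}, {F}. Prime attributes: {C, F, H}.
Each dependency's left side is a superkey — BCNF holds.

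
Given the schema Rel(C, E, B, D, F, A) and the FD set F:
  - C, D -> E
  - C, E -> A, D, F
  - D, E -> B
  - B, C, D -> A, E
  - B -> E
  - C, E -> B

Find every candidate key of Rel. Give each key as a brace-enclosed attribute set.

{B, C}, {C, D}, {C, E}

Attributes never on any right-hand side: {C} — every candidate key must contain it.
{B, C} is a candidate key since {B, C}⁺ = {A, B, C, D, E, F} covers every attribute.
{C, D} is a candidate key since {C, D}⁺ = {A, B, C, D, E, F} covers every attribute.
{C, E} is a candidate key since {C, E}⁺ = {A, B, C, D, E, F} covers every attribute.
These are minimal and exhaustive — every other superkey contains one of them.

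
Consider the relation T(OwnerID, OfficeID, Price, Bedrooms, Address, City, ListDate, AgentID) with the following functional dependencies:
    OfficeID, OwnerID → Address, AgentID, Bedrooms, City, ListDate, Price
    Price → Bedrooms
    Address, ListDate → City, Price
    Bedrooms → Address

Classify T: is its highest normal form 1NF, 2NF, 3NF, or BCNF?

2NF

Candidate key: {OfficeID, OwnerID}. Prime attributes: {OfficeID, OwnerID}.
Price → Bedrooms: {Price}⁺ = {Address, Bedrooms, Price}, which is not all of the attributes, so the left side is not a superkey — BCNF is violated.
Price → Bedrooms has non-prime {Bedrooms} on the right and a non-superkey on the left, so 3NF fails.
No non-prime attribute depends on a proper subset of any candidate key, so 2NF holds.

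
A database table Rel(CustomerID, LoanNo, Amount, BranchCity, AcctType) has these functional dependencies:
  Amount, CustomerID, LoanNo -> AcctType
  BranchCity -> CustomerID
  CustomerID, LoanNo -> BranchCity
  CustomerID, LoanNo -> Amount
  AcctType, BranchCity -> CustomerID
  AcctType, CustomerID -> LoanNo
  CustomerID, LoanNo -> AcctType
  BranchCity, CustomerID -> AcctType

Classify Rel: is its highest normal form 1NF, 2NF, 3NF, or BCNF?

Candidate keys: {AcctType, CustomerID}, {BranchCity}, {CustomerID, LoanNo}. Prime attributes: {AcctType, BranchCity, CustomerID, LoanNo}.
Every FD has a superkey on the left, so the relation is in BCNF.

BCNF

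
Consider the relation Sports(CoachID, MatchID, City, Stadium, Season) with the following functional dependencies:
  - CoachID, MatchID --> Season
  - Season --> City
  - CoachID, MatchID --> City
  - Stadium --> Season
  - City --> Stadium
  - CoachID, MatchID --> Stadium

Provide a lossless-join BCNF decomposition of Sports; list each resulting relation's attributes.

Candidate key of the original relation: {CoachID, MatchID}.
In {City, CoachID, MatchID, Season, Stadium}, {Season} is not a superkey ({Season}⁺ restricted to this set is {City, Season, Stadium}), so split on Season --> City, Stadium into {City, Season, Stadium} and {CoachID, MatchID, Season}.
{City, Season, Stadium}: every determinant is a superkey — BCNF.
{CoachID, MatchID, Season}: every determinant is a superkey — BCNF.

{City, Season, Stadium}; {CoachID, MatchID, Season}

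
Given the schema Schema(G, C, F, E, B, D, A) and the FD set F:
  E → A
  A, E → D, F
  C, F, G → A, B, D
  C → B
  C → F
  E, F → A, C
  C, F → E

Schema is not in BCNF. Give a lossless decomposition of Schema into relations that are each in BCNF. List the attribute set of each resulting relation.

Candidate keys of the original relation: {C, G}, {E, G}.
{A, B, C, D, E, F, G}: {E} determines {A, B, C, D, E, F} here but is not a superkey — split on E → A, B, C, D, F, giving {A, B, C, D, E, F} and {E, G}.
{A, B, C, D, E, F}: every determinant is a superkey — BCNF.
{E, G}: every determinant is a superkey — BCNF.

{A, B, C, D, E, F}; {E, G}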